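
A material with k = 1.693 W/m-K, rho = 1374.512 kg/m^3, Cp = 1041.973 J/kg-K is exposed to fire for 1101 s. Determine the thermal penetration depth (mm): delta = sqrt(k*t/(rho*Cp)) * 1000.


alpha = 1.693 / (1374.512 * 1041.973) = 1.1821e-06 m^2/s
alpha * t = 0.0013015
delta = sqrt(0.0013015) * 1000 = 36.076 mm

36.076 mm


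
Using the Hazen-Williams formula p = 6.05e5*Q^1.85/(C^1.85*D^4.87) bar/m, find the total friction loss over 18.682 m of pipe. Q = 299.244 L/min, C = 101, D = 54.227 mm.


Q^1.85 = 38076
C^1.85 = 5105.0
D^4.87 = 2.7902e+08
p/m = 0.016173 bar/m
p_total = 0.016173 * 18.682 = 0.30214 bar

0.30214 bar


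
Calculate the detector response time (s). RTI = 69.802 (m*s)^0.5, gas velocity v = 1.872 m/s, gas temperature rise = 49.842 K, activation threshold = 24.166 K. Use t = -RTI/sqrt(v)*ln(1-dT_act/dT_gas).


dT_act/dT_gas = 0.48485
ln(1 - 0.48485) = -0.66330
t = -69.802 / sqrt(1.872) * -0.66330 = 33.840 s

33.840 s


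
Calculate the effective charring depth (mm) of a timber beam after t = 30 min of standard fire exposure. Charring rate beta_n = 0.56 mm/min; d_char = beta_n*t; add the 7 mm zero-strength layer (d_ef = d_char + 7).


d_char = 0.56 * 30 = 16.8 mm
d_ef = 16.8 + 1.0*7 = 23.8 mm

23.8 mm


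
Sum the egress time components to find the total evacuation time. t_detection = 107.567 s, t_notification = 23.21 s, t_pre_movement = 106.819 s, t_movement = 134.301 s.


Total = 107.567 + 23.21 + 106.819 + 134.301 = 371.897 s

371.897 s


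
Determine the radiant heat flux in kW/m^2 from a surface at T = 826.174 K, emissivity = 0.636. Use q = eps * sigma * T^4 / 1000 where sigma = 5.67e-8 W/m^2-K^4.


T^4 = 4.6589e+11
q = 0.636 * 5.67e-8 * 4.6589e+11 / 1000 = 16.801 kW/m^2

16.801 kW/m^2


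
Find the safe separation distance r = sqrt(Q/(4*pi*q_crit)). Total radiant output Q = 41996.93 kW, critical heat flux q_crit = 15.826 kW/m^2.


4*pi*q_crit = 198.88
Q/(4*pi*q_crit) = 211.17
r = sqrt(211.17) = 14.532 m

14.532 m


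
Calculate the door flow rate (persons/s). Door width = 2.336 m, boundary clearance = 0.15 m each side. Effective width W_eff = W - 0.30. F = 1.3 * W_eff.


W_eff = 2.336 - 0.30 = 2.036 m
F = 1.3 * 2.036 = 2.6468 persons/s

2.6468 persons/s


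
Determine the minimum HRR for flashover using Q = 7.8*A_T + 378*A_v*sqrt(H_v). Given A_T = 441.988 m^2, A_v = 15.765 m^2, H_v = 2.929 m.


7.8*A_T = 3447.5
sqrt(H_v) = 1.7114
378*A_v*sqrt(H_v) = 10199
Q = 3447.5 + 10199 = 13646 kW

13646 kW


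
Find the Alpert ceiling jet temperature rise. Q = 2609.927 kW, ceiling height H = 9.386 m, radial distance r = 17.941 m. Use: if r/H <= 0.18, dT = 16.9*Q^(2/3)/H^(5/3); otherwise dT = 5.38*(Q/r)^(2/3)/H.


r/H = 17.941 / 9.386 = 1.9115
r/H > 0.18, so dT = 5.38*(Q/r)^(2/3)/H
Q/r = 145.47
(Q/r)^(2/3) = 27.660
dT = 5.38 * 27.660 / 9.386 = 15.855 K

15.855 K


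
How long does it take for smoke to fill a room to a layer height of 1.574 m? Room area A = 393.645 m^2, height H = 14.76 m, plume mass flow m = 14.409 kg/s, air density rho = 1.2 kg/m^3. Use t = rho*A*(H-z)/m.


H - z = 13.186 m
t = 1.2 * 393.645 * 13.186 / 14.409 = 432.28 s

432.28 s


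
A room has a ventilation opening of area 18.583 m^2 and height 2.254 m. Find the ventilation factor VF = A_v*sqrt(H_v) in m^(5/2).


sqrt(H_v) = 1.5013
VF = 18.583 * 1.5013 = 27.899 m^(5/2)

27.899 m^(5/2)


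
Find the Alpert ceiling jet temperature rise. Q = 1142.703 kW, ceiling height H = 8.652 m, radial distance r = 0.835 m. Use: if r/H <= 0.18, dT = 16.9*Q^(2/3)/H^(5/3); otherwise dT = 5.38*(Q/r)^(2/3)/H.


r/H = 0.835 / 8.652 = 0.096509
r/H <= 0.18, so dT = 16.9*Q^(2/3)/H^(5/3)
Q^(2/3) = 109.30
H^(5/3) = 36.464
dT = 16.9 * 109.30 / 36.464 = 50.658 K

50.658 K


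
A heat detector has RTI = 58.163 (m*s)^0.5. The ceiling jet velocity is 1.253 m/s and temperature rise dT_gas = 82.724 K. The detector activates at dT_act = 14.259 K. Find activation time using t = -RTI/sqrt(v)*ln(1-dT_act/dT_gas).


dT_act/dT_gas = 0.17237
ln(1 - 0.17237) = -0.18919
t = -58.163 / sqrt(1.253) * -0.18919 = 9.8302 s

9.8302 s


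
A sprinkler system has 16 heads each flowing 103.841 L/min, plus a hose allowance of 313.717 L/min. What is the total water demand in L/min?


Sprinkler demand = 16 * 103.841 = 1661.456 L/min
Total = 1661.456 + 313.717 = 1975.173 L/min

1975.173 L/min


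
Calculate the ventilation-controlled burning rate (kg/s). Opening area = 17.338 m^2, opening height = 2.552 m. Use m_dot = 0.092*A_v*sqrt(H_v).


sqrt(H_v) = 1.5975
m_dot = 0.092 * 17.338 * 1.5975 = 2.5482 kg/s

2.5482 kg/s


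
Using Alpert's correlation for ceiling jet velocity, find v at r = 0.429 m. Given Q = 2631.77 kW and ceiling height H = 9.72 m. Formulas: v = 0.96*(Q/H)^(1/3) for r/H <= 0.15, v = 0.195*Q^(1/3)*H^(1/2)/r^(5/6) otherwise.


r/H = 0.429 / 9.72 = 0.044136
r/H <= 0.15, so v = 0.96*(Q/H)^(1/3)
Q/H = 270.76
(Q/H)^(1/3) = 6.4693
v = 0.96 * 6.4693 = 6.2106 m/s

6.2106 m/s


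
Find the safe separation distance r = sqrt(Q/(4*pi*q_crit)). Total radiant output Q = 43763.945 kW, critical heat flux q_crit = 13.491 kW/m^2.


4*pi*q_crit = 169.53
Q/(4*pi*q_crit) = 258.14
r = sqrt(258.14) = 16.067 m

16.067 m


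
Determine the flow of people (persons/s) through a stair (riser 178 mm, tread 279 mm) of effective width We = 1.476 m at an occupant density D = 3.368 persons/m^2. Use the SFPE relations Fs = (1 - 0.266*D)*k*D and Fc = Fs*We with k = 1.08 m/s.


1 - 0.266*D = 1 - 0.266*3.368 = 0.10411
Fs = 0.10411 * 1.08 * 3.368 = 0.37870 persons/(s*m)
Fc = 0.37870 * 1.476 = 0.55896 persons/s

0.55896 persons/s


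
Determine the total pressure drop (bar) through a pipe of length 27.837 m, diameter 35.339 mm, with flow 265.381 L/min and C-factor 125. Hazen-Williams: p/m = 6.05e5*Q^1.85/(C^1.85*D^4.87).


Q^1.85 = 30490
C^1.85 = 7573.3
D^4.87 = 3.4674e+07
p/m = 0.070248 bar/m
p_total = 0.070248 * 27.837 = 1.9555 bar

1.9555 bar


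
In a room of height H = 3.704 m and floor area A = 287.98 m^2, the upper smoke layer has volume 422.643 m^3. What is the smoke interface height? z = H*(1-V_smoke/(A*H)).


V/(A*H) = 0.39622
1 - 0.39622 = 0.60378
z = 3.704 * 0.60378 = 2.2364 m

2.2364 m


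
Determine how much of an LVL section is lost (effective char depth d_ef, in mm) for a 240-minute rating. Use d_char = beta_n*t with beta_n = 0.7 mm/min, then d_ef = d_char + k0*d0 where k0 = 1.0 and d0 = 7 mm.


d_char = 0.7 * 240 = 168 mm
d_ef = 168 + 1.0*7 = 175 mm

175 mm


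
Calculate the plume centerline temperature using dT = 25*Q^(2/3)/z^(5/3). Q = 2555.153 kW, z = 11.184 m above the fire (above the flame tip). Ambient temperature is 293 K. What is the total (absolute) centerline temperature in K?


Q^(2/3) = 186.90
z^(5/3) = 55.932
dT = 25 * 186.90 / 55.932 = 83.539 K
T = 293 + 83.539 = 376.54 K

376.54 K


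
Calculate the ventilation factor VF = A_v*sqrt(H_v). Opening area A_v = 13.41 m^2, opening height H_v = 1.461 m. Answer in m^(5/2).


sqrt(H_v) = 1.2087
VF = 13.41 * 1.2087 = 16.209 m^(5/2)

16.209 m^(5/2)


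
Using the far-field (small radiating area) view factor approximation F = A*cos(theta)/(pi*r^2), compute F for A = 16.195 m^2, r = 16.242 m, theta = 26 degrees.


cos(26 deg) = 0.89879
pi*r^2 = 828.76
F = 16.195 * 0.89879 / 828.76 = 0.017564

0.017564


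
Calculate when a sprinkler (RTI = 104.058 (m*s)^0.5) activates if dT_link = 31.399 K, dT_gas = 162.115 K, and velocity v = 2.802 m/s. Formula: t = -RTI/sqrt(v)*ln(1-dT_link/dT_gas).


dT_link/dT_gas = 0.19368
ln(1 - 0.19368) = -0.21528
t = -104.058 / sqrt(2.802) * -0.21528 = 13.383 s

13.383 s


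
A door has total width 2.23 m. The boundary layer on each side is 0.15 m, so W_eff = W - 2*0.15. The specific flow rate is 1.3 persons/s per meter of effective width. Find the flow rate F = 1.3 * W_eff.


W_eff = 2.23 - 0.30 = 1.93 m
F = 1.3 * 1.93 = 2.509 persons/s

2.509 persons/s


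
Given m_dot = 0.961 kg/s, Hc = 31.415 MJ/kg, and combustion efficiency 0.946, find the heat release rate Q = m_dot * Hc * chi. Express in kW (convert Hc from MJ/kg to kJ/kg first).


Hc = 31.415 MJ/kg = 31.415 * 1000 kJ/kg = 31415 kJ/kg
Q = 0.961 kg/s * 31415 kJ/kg * 0.946 = 28560 kW

28560 kW


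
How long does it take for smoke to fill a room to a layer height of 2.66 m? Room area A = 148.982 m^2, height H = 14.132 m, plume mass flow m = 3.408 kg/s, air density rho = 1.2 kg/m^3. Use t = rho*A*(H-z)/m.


H - z = 11.472 m
t = 1.2 * 148.982 * 11.472 / 3.408 = 601.80 s

601.80 s


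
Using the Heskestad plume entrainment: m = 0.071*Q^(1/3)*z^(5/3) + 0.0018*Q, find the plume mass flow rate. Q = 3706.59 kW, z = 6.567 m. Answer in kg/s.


Q^(1/3) = 15.476
z^(5/3) = 23.029
First term = 0.071 * 15.476 * 23.029 = 25.304
Second term = 0.0018 * 3706.59 = 6.6719
m = 31.976 kg/s

31.976 kg/s


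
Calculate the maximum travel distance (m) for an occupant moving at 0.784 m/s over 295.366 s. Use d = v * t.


d = 0.784 * 295.366 = 231.57 m

231.57 m


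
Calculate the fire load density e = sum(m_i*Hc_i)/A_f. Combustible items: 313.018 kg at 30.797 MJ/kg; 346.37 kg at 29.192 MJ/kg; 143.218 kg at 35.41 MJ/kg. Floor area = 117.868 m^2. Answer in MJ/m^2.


Total energy = 313.018*30.797 + 346.37*29.192 + 143.218*35.41
= 9640.015 + 10111.23 + 5071.349
= 24822.60 MJ
e = 24822.60 / 117.868 = 210.60 MJ/m^2

210.60 MJ/m^2


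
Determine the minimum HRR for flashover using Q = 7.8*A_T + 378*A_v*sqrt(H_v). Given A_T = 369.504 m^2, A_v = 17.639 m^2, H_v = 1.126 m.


7.8*A_T = 2882.1
sqrt(H_v) = 1.0611
378*A_v*sqrt(H_v) = 7075.1
Q = 2882.1 + 7075.1 = 9957.3 kW

9957.3 kW


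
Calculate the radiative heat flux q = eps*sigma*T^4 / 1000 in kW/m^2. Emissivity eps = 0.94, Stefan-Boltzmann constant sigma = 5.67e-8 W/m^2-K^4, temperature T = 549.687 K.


T^4 = 9.1298e+10
q = 0.94 * 5.67e-8 * 9.1298e+10 / 1000 = 4.8660 kW/m^2

4.8660 kW/m^2


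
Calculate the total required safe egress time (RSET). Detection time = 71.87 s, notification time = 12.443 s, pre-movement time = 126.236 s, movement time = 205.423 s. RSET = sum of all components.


Total = 71.87 + 12.443 + 126.236 + 205.423 = 415.972 s

415.972 s


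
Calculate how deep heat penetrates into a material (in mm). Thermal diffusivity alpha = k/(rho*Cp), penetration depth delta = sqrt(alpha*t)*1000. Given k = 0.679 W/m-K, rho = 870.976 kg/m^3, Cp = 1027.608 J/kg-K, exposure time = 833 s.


alpha = 0.679 / (870.976 * 1027.608) = 7.5864e-07 m^2/s
alpha * t = 0.00063195
delta = sqrt(0.00063195) * 1000 = 25.139 mm

25.139 mm


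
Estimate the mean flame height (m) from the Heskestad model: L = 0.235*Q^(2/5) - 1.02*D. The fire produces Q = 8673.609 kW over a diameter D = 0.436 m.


Q^(2/5) = 37.608
0.235 * Q^(2/5) = 8.8379
1.02 * D = 0.44472
L = 8.3932 m

8.3932 m


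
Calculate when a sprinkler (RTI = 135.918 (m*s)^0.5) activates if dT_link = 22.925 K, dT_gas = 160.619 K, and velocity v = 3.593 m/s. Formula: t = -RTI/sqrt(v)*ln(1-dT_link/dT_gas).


dT_link/dT_gas = 0.14273
ln(1 - 0.14273) = -0.15400
t = -135.918 / sqrt(3.593) * -0.15400 = 11.043 s

11.043 s


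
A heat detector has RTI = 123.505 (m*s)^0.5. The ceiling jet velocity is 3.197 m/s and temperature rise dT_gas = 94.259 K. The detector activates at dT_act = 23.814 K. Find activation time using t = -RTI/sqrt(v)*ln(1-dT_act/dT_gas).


dT_act/dT_gas = 0.25264
ln(1 - 0.25264) = -0.29121
t = -123.505 / sqrt(3.197) * -0.29121 = 20.115 s

20.115 s


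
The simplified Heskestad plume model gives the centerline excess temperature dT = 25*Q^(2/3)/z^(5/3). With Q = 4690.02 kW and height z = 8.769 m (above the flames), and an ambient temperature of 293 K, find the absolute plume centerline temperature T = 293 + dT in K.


Q^(2/3) = 280.19
z^(5/3) = 37.289
dT = 25 * 280.19 / 37.289 = 187.85 K
T = 293 + 187.85 = 480.85 K

480.85 K


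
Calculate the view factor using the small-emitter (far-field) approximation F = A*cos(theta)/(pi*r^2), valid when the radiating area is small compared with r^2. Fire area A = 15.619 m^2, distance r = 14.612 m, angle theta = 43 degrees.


cos(43 deg) = 0.73135
pi*r^2 = 670.76
F = 15.619 * 0.73135 / 670.76 = 0.017030

0.017030


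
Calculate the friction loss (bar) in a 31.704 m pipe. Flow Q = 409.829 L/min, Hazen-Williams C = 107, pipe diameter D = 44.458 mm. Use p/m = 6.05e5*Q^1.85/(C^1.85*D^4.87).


Q^1.85 = 68126
C^1.85 = 5680.2
D^4.87 = 1.0605e+08
p/m = 0.068422 bar/m
p_total = 0.068422 * 31.704 = 2.1692 bar

2.1692 bar


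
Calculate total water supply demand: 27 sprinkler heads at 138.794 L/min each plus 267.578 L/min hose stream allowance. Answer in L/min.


Sprinkler demand = 27 * 138.794 = 3747.438 L/min
Total = 3747.438 + 267.578 = 4015.016 L/min

4015.016 L/min


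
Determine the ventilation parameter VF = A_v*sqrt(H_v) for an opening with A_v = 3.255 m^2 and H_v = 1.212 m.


sqrt(H_v) = 1.1009
VF = 3.255 * 1.1009 = 3.5835 m^(5/2)

3.5835 m^(5/2)


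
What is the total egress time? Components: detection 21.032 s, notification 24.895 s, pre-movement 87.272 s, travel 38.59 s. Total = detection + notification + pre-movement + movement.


Total = 21.032 + 24.895 + 87.272 + 38.59 = 171.789 s

171.789 s


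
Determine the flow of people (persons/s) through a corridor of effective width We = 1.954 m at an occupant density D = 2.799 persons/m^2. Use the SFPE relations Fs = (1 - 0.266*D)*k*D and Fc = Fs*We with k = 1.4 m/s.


1 - 0.266*D = 1 - 0.266*2.799 = 0.25547
Fs = 0.25547 * 1.4 * 2.799 = 1.0011 persons/(s*m)
Fc = 1.0011 * 1.954 = 1.9561 persons/s

1.9561 persons/s


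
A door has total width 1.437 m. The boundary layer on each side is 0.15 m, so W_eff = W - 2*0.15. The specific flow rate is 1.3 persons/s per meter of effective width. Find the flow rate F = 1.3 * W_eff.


W_eff = 1.437 - 0.30 = 1.137 m
F = 1.3 * 1.137 = 1.4781 persons/s

1.4781 persons/s


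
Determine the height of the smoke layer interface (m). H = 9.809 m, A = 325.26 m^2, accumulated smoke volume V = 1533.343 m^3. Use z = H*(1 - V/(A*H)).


V/(A*H) = 0.48060
1 - 0.48060 = 0.51940
z = 9.809 * 0.51940 = 5.0948 m

5.0948 m


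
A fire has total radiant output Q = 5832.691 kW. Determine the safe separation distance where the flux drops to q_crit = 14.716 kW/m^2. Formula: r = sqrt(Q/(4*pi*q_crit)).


4*pi*q_crit = 184.93
Q/(4*pi*q_crit) = 31.541
r = sqrt(31.541) = 5.6161 m

5.6161 m


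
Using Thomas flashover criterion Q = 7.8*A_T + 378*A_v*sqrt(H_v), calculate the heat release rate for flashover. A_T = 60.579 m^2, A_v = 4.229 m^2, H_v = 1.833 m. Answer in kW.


7.8*A_T = 472.52
sqrt(H_v) = 1.3539
378*A_v*sqrt(H_v) = 2164.3
Q = 472.52 + 2164.3 = 2636.8 kW

2636.8 kW


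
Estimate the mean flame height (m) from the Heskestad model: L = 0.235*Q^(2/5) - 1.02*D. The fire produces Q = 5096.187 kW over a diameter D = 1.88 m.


Q^(2/5) = 30.402
0.235 * Q^(2/5) = 7.1444
1.02 * D = 1.9176
L = 5.2268 m

5.2268 m


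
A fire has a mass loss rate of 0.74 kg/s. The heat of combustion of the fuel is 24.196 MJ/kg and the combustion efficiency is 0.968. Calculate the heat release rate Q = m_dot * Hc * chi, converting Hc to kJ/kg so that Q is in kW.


Hc = 24.196 MJ/kg = 24.196 * 1000 kJ/kg = 24196 kJ/kg
Q = 0.74 kg/s * 24196 kJ/kg * 0.968 = 17332 kW

17332 kW


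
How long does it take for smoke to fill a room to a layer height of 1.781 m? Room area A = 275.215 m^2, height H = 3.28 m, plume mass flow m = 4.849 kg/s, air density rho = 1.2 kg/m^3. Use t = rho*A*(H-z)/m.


H - z = 1.499 m
t = 1.2 * 275.215 * 1.499 / 4.849 = 102.09 s

102.09 s


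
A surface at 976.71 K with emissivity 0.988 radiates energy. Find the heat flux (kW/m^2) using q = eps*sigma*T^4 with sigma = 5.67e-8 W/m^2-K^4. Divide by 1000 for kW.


T^4 = 9.1004e+11
q = 0.988 * 5.67e-8 * 9.1004e+11 / 1000 = 50.980 kW/m^2

50.980 kW/m^2


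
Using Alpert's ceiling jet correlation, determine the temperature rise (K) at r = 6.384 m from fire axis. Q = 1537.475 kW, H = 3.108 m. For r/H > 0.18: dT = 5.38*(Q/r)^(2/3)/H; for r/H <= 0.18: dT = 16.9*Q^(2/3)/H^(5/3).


r/H = 6.384 / 3.108 = 2.0541
r/H > 0.18, so dT = 5.38*(Q/r)^(2/3)/H
Q/r = 240.83
(Q/r)^(2/3) = 38.709
dT = 5.38 * 38.709 / 3.108 = 67.006 K

67.006 K


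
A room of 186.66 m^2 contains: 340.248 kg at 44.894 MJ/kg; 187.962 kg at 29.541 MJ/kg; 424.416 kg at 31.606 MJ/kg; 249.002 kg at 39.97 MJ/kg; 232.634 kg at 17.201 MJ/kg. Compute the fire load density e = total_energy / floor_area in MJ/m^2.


Total energy = 340.248*44.894 + 187.962*29.541 + 424.416*31.606 + 249.002*39.97 + 232.634*17.201
= 15275.09 + 5552.585 + 13414.09 + 9952.610 + 4001.537
= 48195.92 MJ
e = 48195.92 / 186.66 = 258.20 MJ/m^2

258.20 MJ/m^2


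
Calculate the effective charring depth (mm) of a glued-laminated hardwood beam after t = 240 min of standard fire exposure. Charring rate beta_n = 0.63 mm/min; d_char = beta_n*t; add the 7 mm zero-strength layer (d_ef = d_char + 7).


d_char = 0.63 * 240 = 151.2 mm
d_ef = 151.2 + 1.0*7 = 158.2 mm

158.2 mm


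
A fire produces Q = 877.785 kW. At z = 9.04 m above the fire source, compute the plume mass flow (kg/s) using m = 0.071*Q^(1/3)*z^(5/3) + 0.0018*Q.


Q^(1/3) = 9.5748
z^(5/3) = 39.230
First term = 0.071 * 9.5748 * 39.230 = 26.669
Second term = 0.0018 * 877.785 = 1.5800
m = 28.249 kg/s

28.249 kg/s


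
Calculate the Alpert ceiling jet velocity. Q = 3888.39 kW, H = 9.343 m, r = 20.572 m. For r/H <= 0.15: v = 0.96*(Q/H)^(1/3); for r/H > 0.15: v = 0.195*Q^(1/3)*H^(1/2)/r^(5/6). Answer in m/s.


r/H = 20.572 / 9.343 = 2.2019
r/H > 0.15, so v = 0.195*Q^(1/3)*H^(1/2)/r^(5/6)
Q^(1/3) = 15.725
H^(1/2) = 3.0566
r^(5/6) = 12.428
v = 0.195 * 15.725 * 3.0566 / 12.428 = 0.75417 m/s

0.75417 m/s


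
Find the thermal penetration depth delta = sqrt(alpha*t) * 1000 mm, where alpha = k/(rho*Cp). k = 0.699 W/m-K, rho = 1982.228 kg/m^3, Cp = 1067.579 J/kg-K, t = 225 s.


alpha = 0.699 / (1982.228 * 1067.579) = 3.3031e-07 m^2/s
alpha * t = 7.4320e-05
delta = sqrt(7.4320e-05) * 1000 = 8.6209 mm

8.6209 mm


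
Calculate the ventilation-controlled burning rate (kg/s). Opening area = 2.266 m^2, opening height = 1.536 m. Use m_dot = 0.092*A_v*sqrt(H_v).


sqrt(H_v) = 1.2394
m_dot = 0.092 * 2.266 * 1.2394 = 0.25837 kg/s

0.25837 kg/s


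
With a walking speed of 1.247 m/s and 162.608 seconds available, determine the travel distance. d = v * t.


d = 1.247 * 162.608 = 202.77 m

202.77 m


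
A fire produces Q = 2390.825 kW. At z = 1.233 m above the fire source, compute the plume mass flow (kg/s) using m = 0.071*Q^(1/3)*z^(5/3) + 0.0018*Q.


Q^(1/3) = 13.372
z^(5/3) = 1.4178
First term = 0.071 * 13.372 * 1.4178 = 1.3460
Second term = 0.0018 * 2390.825 = 4.3035
m = 5.6495 kg/s

5.6495 kg/s


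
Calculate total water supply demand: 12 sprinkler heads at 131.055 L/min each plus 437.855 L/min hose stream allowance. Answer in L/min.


Sprinkler demand = 12 * 131.055 = 1572.66 L/min
Total = 1572.66 + 437.855 = 2010.515 L/min

2010.515 L/min


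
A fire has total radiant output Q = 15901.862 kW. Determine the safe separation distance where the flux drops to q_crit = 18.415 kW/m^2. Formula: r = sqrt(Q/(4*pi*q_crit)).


4*pi*q_crit = 231.41
Q/(4*pi*q_crit) = 68.717
r = sqrt(68.717) = 8.2896 m

8.2896 m


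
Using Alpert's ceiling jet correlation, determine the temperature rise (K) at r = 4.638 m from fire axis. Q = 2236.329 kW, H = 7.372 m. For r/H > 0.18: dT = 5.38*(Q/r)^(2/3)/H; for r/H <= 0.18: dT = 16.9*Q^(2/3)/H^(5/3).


r/H = 4.638 / 7.372 = 0.62914
r/H > 0.18, so dT = 5.38*(Q/r)^(2/3)/H
Q/r = 482.18
(Q/r)^(2/3) = 61.490
dT = 5.38 * 61.490 / 7.372 = 44.875 K

44.875 K


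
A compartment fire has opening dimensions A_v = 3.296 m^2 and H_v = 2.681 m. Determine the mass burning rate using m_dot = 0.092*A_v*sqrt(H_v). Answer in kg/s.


sqrt(H_v) = 1.6374
m_dot = 0.092 * 3.296 * 1.6374 = 0.49650 kg/s

0.49650 kg/s


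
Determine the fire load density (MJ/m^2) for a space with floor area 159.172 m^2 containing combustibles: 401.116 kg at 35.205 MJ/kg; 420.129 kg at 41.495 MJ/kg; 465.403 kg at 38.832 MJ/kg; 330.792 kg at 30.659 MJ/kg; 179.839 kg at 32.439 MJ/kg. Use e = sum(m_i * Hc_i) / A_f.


Total energy = 401.116*35.205 + 420.129*41.495 + 465.403*38.832 + 330.792*30.659 + 179.839*32.439
= 14121.29 + 17433.25 + 18072.53 + 10141.75 + 5833.797
= 65602.62 MJ
e = 65602.62 / 159.172 = 412.15 MJ/m^2

412.15 MJ/m^2


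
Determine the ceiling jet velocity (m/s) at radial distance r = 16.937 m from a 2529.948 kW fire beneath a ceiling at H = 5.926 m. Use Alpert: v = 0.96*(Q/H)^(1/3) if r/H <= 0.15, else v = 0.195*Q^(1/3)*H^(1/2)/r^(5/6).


r/H = 16.937 / 5.926 = 2.8581
r/H > 0.15, so v = 0.195*Q^(1/3)*H^(1/2)/r^(5/6)
Q^(1/3) = 13.626
H^(1/2) = 2.4343
r^(5/6) = 10.569
v = 0.195 * 13.626 * 2.4343 / 10.569 = 0.61201 m/s

0.61201 m/s


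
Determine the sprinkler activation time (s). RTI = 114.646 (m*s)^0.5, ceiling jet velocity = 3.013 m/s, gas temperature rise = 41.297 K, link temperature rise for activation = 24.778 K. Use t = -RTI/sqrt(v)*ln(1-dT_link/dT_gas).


dT_link/dT_gas = 0.60000
ln(1 - 0.60000) = -0.91628
t = -114.646 / sqrt(3.013) * -0.91628 = 60.518 s

60.518 s


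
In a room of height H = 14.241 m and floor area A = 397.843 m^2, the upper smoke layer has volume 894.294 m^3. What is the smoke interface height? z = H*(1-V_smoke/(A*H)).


V/(A*H) = 0.15784
1 - 0.15784 = 0.84216
z = 14.241 * 0.84216 = 11.993 m

11.993 m


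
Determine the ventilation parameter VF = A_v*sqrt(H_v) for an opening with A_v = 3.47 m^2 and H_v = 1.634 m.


sqrt(H_v) = 1.2783
VF = 3.47 * 1.2783 = 4.4356 m^(5/2)

4.4356 m^(5/2)


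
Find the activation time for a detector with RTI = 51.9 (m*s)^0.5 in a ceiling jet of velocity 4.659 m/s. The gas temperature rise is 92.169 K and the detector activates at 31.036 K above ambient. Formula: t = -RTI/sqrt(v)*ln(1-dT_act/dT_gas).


dT_act/dT_gas = 0.33673
ln(1 - 0.33673) = -0.41057
t = -51.9 / sqrt(4.659) * -0.41057 = 9.8721 s

9.8721 s


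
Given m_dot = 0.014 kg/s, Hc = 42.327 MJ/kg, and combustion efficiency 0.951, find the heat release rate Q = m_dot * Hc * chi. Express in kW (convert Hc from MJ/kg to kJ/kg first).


Hc = 42.327 MJ/kg = 42.327 * 1000 kJ/kg = 42327 kJ/kg
Q = 0.014 kg/s * 42327 kJ/kg * 0.951 = 563.54 kW

563.54 kW


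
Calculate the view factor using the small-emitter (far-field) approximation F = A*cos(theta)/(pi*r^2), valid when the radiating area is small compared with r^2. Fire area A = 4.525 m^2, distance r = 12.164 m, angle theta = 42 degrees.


cos(42 deg) = 0.74314
pi*r^2 = 464.84
F = 4.525 * 0.74314 / 464.84 = 0.0072342

0.0072342


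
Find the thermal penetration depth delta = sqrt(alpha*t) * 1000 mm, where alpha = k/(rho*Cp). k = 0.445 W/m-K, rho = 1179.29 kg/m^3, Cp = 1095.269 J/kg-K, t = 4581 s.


alpha = 0.445 / (1179.29 * 1095.269) = 3.4452e-07 m^2/s
alpha * t = 0.0015783
delta = sqrt(0.0015783) * 1000 = 39.727 mm

39.727 mm


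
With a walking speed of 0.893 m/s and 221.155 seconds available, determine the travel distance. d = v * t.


d = 0.893 * 221.155 = 197.49 m

197.49 m


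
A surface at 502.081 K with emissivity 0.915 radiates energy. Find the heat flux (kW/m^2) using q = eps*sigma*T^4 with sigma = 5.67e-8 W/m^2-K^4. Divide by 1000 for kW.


T^4 = 6.3547e+10
q = 0.915 * 5.67e-8 * 6.3547e+10 / 1000 = 3.2969 kW/m^2

3.2969 kW/m^2


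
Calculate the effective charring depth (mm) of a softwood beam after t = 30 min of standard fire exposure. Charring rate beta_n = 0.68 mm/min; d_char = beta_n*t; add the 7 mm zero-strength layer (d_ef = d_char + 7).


d_char = 0.68 * 30 = 20.4 mm
d_ef = 20.4 + 1.0*7 = 27.4 mm

27.4 mm


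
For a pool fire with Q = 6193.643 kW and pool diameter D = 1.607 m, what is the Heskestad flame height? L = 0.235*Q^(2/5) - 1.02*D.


Q^(2/5) = 32.868
0.235 * Q^(2/5) = 7.7241
1.02 * D = 1.6391
L = 6.0849 m

6.0849 m


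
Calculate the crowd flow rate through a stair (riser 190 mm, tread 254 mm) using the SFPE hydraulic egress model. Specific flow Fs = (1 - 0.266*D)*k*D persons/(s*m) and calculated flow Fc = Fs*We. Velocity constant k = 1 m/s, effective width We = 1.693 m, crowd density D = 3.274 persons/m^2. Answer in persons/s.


1 - 0.266*D = 1 - 0.266*3.274 = 0.12912
Fs = 0.12912 * 1 * 3.274 = 0.42273 persons/(s*m)
Fc = 0.42273 * 1.693 = 0.71567 persons/s

0.71567 persons/s


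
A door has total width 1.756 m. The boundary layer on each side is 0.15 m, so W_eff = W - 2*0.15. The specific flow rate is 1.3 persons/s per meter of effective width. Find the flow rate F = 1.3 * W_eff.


W_eff = 1.756 - 0.30 = 1.456 m
F = 1.3 * 1.456 = 1.8928 persons/s

1.8928 persons/s


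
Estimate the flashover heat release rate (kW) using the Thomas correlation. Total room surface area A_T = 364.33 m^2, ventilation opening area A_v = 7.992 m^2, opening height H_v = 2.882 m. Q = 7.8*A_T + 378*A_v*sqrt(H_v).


7.8*A_T = 2841.774
sqrt(H_v) = 1.6976
378*A_v*sqrt(H_v) = 5128.5
Q = 2841.774 + 5128.5 = 7970.3 kW

7970.3 kW


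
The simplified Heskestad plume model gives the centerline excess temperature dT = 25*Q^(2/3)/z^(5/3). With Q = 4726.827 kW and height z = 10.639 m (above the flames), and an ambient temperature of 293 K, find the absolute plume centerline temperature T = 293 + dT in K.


Q^(2/3) = 281.65
z^(5/3) = 51.464
dT = 25 * 281.65 / 51.464 = 136.82 K
T = 293 + 136.82 = 429.82 K

429.82 K


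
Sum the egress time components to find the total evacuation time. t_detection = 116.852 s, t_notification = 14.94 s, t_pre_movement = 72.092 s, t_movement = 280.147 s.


Total = 116.852 + 14.94 + 72.092 + 280.147 = 484.031 s

484.031 s


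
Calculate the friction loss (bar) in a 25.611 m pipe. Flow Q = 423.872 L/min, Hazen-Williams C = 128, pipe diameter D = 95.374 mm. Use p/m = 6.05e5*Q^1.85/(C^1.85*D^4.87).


Q^1.85 = 72508
C^1.85 = 7913.0
D^4.87 = 4.3634e+09
p/m = 0.0012705 bar/m
p_total = 0.0012705 * 25.611 = 0.032539 bar

0.032539 bar


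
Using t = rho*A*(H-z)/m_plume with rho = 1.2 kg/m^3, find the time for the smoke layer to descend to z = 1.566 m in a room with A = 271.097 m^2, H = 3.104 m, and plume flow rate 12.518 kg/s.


H - z = 1.538 m
t = 1.2 * 271.097 * 1.538 / 12.518 = 39.969 s

39.969 s


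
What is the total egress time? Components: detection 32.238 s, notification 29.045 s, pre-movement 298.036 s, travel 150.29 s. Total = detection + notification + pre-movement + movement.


Total = 32.238 + 29.045 + 298.036 + 150.29 = 509.609 s

509.609 s


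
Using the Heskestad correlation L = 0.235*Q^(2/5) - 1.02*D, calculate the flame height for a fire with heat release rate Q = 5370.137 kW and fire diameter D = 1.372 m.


Q^(2/5) = 31.045
0.235 * Q^(2/5) = 7.2956
1.02 * D = 1.3994
L = 5.8962 m

5.8962 m


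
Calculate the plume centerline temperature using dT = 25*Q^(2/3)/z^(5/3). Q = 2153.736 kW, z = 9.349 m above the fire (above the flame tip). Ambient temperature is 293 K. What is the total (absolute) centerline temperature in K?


Q^(2/3) = 166.77
z^(5/3) = 41.490
dT = 25 * 166.77 / 41.490 = 100.49 K
T = 293 + 100.49 = 393.49 K

393.49 K


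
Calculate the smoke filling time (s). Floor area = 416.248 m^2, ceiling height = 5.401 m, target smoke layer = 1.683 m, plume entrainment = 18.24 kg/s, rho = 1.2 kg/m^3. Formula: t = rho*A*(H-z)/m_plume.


H - z = 3.718 m
t = 1.2 * 416.248 * 3.718 / 18.24 = 101.82 s

101.82 s


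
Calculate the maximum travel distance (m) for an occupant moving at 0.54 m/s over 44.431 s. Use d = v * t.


d = 0.54 * 44.431 = 23.993 m

23.993 m


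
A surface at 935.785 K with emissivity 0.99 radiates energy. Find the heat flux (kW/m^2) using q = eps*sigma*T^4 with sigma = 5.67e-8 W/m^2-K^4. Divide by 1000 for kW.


T^4 = 7.6684e+11
q = 0.99 * 5.67e-8 * 7.6684e+11 / 1000 = 43.045 kW/m^2

43.045 kW/m^2


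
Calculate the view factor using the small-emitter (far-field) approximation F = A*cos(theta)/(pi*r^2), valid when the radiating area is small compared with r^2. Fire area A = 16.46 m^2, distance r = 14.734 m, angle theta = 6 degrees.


cos(6 deg) = 0.99452
pi*r^2 = 682.01
F = 16.46 * 0.99452 / 682.01 = 0.024002

0.024002


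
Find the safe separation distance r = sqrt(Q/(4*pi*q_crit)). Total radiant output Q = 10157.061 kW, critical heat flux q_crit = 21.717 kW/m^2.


4*pi*q_crit = 272.90
Q/(4*pi*q_crit) = 37.218
r = sqrt(37.218) = 6.1007 m

6.1007 m


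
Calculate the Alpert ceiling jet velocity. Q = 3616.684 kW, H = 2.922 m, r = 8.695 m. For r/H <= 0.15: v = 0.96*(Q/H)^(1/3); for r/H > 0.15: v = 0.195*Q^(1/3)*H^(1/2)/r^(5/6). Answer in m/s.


r/H = 8.695 / 2.922 = 2.9757
r/H > 0.15, so v = 0.195*Q^(1/3)*H^(1/2)/r^(5/6)
Q^(1/3) = 15.350
H^(1/2) = 1.7094
r^(5/6) = 6.0635
v = 0.195 * 15.350 * 1.7094 / 6.0635 = 0.84383 m/s

0.84383 m/s


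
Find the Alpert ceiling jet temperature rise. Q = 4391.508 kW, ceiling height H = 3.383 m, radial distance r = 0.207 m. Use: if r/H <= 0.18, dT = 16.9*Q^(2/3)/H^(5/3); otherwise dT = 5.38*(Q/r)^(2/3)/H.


r/H = 0.207 / 3.383 = 0.061188
r/H <= 0.18, so dT = 16.9*Q^(2/3)/H^(5/3)
Q^(2/3) = 268.17
H^(5/3) = 7.6238
dT = 16.9 * 268.17 / 7.6238 = 594.46 K

594.46 K


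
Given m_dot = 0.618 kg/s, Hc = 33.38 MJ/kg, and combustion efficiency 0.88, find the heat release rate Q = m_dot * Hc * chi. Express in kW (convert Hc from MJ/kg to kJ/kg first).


Hc = 33.38 MJ/kg = 33.38 * 1000 kJ/kg = 33380 kJ/kg
Q = 0.618 kg/s * 33380 kJ/kg * 0.88 = 18153 kW

18153 kW


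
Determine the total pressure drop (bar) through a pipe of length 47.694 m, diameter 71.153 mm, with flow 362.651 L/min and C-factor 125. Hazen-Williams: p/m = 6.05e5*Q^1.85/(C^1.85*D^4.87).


Q^1.85 = 54332
C^1.85 = 7573.3
D^4.87 = 1.0476e+09
p/m = 0.0041433 bar/m
p_total = 0.0041433 * 47.694 = 0.19761 bar

0.19761 bar


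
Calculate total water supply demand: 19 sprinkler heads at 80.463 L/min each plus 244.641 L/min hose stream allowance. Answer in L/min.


Sprinkler demand = 19 * 80.463 = 1528.797 L/min
Total = 1528.797 + 244.641 = 1773.438 L/min

1773.438 L/min


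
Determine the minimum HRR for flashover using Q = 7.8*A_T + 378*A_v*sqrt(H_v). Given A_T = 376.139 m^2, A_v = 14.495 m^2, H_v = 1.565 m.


7.8*A_T = 2933.9
sqrt(H_v) = 1.2510
378*A_v*sqrt(H_v) = 6854.4
Q = 2933.9 + 6854.4 = 9788.2 kW

9788.2 kW


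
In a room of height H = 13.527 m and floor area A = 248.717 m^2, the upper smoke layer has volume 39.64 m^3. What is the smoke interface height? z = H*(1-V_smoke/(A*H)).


V/(A*H) = 0.011782
1 - 0.011782 = 0.98822
z = 13.527 * 0.98822 = 13.368 m

13.368 m


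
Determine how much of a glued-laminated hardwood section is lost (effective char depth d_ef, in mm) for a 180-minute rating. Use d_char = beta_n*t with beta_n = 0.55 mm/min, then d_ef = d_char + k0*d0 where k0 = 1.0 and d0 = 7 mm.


d_char = 0.55 * 180 = 99 mm
d_ef = 99 + 1.0*7 = 106 mm

106 mm


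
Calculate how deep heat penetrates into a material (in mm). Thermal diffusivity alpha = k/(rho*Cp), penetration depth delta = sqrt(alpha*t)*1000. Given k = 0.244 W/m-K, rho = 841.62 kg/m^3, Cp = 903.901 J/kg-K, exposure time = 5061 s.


alpha = 0.244 / (841.62 * 903.901) = 3.2074e-07 m^2/s
alpha * t = 0.0016233
delta = sqrt(0.0016233) * 1000 = 40.290 mm

40.290 mm


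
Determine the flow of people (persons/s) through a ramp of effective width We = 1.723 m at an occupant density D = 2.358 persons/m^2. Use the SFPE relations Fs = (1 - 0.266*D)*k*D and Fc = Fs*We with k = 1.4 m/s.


1 - 0.266*D = 1 - 0.266*2.358 = 0.37277
Fs = 0.37277 * 1.4 * 2.358 = 1.2306 persons/(s*m)
Fc = 1.2306 * 1.723 = 2.1203 persons/s

2.1203 persons/s


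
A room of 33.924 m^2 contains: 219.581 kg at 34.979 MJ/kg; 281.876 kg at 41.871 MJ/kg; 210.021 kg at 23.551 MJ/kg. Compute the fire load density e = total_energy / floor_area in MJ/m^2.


Total energy = 219.581*34.979 + 281.876*41.871 + 210.021*23.551
= 7680.724 + 11802.43 + 4946.205
= 24429.36 MJ
e = 24429.36 / 33.924 = 720.12 MJ/m^2

720.12 MJ/m^2


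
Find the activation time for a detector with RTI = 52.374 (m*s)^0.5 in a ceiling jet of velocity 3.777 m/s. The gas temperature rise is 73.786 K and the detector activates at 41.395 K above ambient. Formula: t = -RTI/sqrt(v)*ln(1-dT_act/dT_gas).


dT_act/dT_gas = 0.56101
ln(1 - 0.56101) = -0.82329
t = -52.374 / sqrt(3.777) * -0.82329 = 22.187 s

22.187 s


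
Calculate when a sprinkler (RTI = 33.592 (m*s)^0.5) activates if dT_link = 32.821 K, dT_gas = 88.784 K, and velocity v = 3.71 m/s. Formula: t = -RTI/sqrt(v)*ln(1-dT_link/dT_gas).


dT_link/dT_gas = 0.36967
ln(1 - 0.36967) = -0.46152
t = -33.592 / sqrt(3.71) * -0.46152 = 8.0489 s

8.0489 s


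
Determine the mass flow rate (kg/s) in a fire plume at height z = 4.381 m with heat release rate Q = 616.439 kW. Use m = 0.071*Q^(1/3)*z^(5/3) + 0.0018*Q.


Q^(1/3) = 8.5107
z^(5/3) = 11.730
First term = 0.071 * 8.5107 * 11.730 = 7.0878
Second term = 0.0018 * 616.439 = 1.1096
m = 8.1974 kg/s

8.1974 kg/s


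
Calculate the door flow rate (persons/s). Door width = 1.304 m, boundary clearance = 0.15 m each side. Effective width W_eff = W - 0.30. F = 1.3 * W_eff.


W_eff = 1.304 - 0.30 = 1.004 m
F = 1.3 * 1.004 = 1.3052 persons/s

1.3052 persons/s


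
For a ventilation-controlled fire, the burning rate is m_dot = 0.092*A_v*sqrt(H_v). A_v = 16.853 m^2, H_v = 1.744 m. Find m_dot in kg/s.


sqrt(H_v) = 1.3206
m_dot = 0.092 * 16.853 * 1.3206 = 2.0476 kg/s

2.0476 kg/s


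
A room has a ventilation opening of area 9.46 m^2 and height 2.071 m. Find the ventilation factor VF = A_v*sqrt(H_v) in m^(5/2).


sqrt(H_v) = 1.4391
VF = 9.46 * 1.4391 = 13.614 m^(5/2)

13.614 m^(5/2)


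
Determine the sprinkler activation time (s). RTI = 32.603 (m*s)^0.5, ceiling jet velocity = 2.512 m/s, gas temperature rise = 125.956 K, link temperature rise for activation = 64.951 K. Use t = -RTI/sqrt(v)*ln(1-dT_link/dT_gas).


dT_link/dT_gas = 0.51566
ln(1 - 0.51566) = -0.72498
t = -32.603 / sqrt(2.512) * -0.72498 = 14.913 s

14.913 s


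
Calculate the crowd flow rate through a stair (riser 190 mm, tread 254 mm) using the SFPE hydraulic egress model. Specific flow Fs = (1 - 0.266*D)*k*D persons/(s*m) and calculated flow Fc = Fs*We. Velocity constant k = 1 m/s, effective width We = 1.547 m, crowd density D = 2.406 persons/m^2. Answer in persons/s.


1 - 0.266*D = 1 - 0.266*2.406 = 0.36000
Fs = 0.36000 * 1 * 2.406 = 0.86617 persons/(s*m)
Fc = 0.86617 * 1.547 = 1.3400 persons/s

1.3400 persons/s


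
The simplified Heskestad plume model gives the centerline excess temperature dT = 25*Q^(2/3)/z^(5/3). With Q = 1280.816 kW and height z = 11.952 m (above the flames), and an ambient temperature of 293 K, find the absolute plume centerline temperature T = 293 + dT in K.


Q^(2/3) = 117.94
z^(5/3) = 62.479
dT = 25 * 117.94 / 62.479 = 47.191 K
T = 293 + 47.191 = 340.19 K

340.19 K


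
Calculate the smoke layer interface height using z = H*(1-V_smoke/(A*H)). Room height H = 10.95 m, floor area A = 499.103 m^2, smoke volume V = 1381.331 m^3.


V/(A*H) = 0.25275
1 - 0.25275 = 0.74725
z = 10.95 * 0.74725 = 8.1824 m

8.1824 m


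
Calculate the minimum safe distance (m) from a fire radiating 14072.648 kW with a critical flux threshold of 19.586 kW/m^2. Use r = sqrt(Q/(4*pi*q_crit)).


4*pi*q_crit = 246.12
Q/(4*pi*q_crit) = 57.177
r = sqrt(57.177) = 7.5615 m

7.5615 m


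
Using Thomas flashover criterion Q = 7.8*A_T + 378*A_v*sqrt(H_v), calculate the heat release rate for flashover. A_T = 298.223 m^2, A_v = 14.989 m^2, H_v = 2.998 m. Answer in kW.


7.8*A_T = 2326.1
sqrt(H_v) = 1.7315
378*A_v*sqrt(H_v) = 9810.3
Q = 2326.1 + 9810.3 = 12136 kW

12136 kW


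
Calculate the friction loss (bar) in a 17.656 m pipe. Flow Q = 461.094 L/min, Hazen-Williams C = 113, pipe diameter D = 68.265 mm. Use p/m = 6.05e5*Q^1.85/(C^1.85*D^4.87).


Q^1.85 = 84725
C^1.85 = 6283.4
D^4.87 = 8.5614e+08
p/m = 0.0095285 bar/m
p_total = 0.0095285 * 17.656 = 0.16824 bar

0.16824 bar


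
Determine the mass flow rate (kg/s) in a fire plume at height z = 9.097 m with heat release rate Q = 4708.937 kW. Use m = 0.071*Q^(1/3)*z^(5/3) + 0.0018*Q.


Q^(1/3) = 16.761
z^(5/3) = 39.643
First term = 0.071 * 16.761 * 39.643 = 47.177
Second term = 0.0018 * 4708.937 = 8.4761
m = 55.653 kg/s

55.653 kg/s


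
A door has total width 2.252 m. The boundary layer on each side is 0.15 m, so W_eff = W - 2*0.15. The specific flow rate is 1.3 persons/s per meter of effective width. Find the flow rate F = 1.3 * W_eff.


W_eff = 2.252 - 0.30 = 1.952 m
F = 1.3 * 1.952 = 2.5376 persons/s

2.5376 persons/s


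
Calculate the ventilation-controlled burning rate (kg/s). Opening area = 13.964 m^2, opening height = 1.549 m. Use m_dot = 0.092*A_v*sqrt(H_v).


sqrt(H_v) = 1.2446
m_dot = 0.092 * 13.964 * 1.2446 = 1.5989 kg/s

1.5989 kg/s


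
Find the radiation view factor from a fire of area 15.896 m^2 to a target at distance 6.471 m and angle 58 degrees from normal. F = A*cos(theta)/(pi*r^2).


cos(58 deg) = 0.52992
pi*r^2 = 131.55
F = 15.896 * 0.52992 / 131.55 = 0.064033

0.064033


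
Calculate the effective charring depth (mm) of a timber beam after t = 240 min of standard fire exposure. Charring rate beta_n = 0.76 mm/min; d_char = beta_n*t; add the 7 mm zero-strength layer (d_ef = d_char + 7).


d_char = 0.76 * 240 = 182.4 mm
d_ef = 182.4 + 1.0*7 = 189.4 mm

189.4 mm


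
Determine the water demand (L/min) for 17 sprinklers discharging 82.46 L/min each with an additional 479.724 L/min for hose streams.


Sprinkler demand = 17 * 82.46 = 1401.82 L/min
Total = 1401.82 + 479.724 = 1881.544 L/min

1881.544 L/min


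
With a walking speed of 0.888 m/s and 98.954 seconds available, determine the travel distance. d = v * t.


d = 0.888 * 98.954 = 87.871 m

87.871 m


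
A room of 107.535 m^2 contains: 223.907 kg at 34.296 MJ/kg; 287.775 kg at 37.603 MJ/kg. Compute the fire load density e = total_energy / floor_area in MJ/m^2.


Total energy = 223.907*34.296 + 287.775*37.603
= 7679.114 + 10821.20
= 18500.32 MJ
e = 18500.32 / 107.535 = 172.04 MJ/m^2

172.04 MJ/m^2


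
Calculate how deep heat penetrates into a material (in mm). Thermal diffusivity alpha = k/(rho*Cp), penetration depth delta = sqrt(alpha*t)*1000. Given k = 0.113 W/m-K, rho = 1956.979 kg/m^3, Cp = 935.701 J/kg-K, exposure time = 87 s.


alpha = 0.113 / (1956.979 * 935.701) = 6.1710e-08 m^2/s
alpha * t = 5.3688e-06
delta = sqrt(5.3688e-06) * 1000 = 2.3171 mm

2.3171 mm


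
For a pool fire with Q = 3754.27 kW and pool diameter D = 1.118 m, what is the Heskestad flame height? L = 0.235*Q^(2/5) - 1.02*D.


Q^(2/5) = 26.904
0.235 * Q^(2/5) = 6.3223
1.02 * D = 1.1404
L = 5.1820 m

5.1820 m


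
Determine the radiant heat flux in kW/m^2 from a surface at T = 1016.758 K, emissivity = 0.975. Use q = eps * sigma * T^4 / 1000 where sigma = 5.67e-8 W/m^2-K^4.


T^4 = 1.0687e+12
q = 0.975 * 5.67e-8 * 1.0687e+12 / 1000 = 59.082 kW/m^2

59.082 kW/m^2


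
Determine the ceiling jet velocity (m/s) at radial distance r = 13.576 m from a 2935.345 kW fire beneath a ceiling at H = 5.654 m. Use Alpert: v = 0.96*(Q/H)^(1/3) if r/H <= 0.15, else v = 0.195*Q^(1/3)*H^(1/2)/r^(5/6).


r/H = 13.576 / 5.654 = 2.4011
r/H > 0.15, so v = 0.195*Q^(1/3)*H^(1/2)/r^(5/6)
Q^(1/3) = 14.318
H^(1/2) = 2.3778
r^(5/6) = 8.7898
v = 0.195 * 14.318 * 2.3778 / 8.7898 = 0.75531 m/s

0.75531 m/s


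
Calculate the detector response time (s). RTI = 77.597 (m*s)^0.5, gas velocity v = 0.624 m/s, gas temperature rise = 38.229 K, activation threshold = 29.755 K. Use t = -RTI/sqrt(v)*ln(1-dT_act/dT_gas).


dT_act/dT_gas = 0.77834
ln(1 - 0.77834) = -1.5066
t = -77.597 / sqrt(0.624) * -1.5066 = 148.00 s

148.00 s


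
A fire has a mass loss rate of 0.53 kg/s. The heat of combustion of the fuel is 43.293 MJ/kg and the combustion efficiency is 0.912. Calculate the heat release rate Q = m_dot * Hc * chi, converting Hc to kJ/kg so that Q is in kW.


Hc = 43.293 MJ/kg = 43.293 * 1000 kJ/kg = 43293 kJ/kg
Q = 0.53 kg/s * 43293 kJ/kg * 0.912 = 20926 kW

20926 kW
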